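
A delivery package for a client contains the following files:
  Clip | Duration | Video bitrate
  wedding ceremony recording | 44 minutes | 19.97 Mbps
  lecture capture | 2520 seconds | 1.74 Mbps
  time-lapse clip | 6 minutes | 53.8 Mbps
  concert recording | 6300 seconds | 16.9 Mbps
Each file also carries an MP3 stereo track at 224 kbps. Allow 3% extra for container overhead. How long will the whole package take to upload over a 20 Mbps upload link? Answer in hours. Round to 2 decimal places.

Audio: 224 kbps = 0.224 Mbps.
wedding ceremony recording: 20.194 Mbps × 2640 s × 1.03 = 54911.5 Mb
lecture capture: 1.964 Mbps × 2520 s × 1.03 = 5097.8 Mb
time-lapse clip: 54.024 Mbps × 360 s × 1.03 = 20032.1 Mb
concert recording: 17.124 Mbps × 6300 s × 1.03 = 111117.6 Mb
Total: 191159.0 Mb = 23894.9 MB.
At 20 Mbps: 191159.0 / 20 = 9558 s ≈ 2.65 hours.

2.65 hours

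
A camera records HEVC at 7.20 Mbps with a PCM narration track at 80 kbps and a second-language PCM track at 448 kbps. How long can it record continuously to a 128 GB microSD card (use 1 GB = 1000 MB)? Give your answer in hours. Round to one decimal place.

Audio total: 80 + 448 = 528 kbps = 0.528 Mbps.
Total bitrate: 7.20 + 0.528 = 7.728 Mbps.
Capacity: 128 GB = 1,024,000 Mb.
Recording time: 1,024,000 / 7.728 = 132,505 s ≈ 36.8 hours.

36.8 hours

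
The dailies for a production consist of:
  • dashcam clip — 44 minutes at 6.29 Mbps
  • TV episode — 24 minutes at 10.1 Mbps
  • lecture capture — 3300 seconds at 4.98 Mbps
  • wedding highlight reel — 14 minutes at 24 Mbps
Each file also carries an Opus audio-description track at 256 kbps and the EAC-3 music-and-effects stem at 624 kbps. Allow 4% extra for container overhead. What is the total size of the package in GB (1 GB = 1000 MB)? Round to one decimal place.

9.7 GB

Audio total: 256 + 624 = 880 kbps = 0.880 Mbps.
dashcam clip: 7.170 Mbps × 2640 s × 1.04 = 19686.0 Mb
TV episode: 10.980 Mbps × 1440 s × 1.04 = 16443.6 Mb
lecture capture: 5.860 Mbps × 3300 s × 1.04 = 20111.5 Mb
wedding highlight reel: 24.880 Mbps × 840 s × 1.04 = 21735.2 Mb
Total: 77976.3 Mb = 9747.0 MB.
= 9.747 GB.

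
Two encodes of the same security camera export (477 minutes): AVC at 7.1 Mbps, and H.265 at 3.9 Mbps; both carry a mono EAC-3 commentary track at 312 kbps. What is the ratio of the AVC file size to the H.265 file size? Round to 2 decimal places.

477 min = 28620 s
Audio: 312 kbps = 0.312 Mbps.
AVC: 7.412 Mbps × 28620 s = 212131.4 Mb = 26.516 GB.
H.265: 4.212 Mbps × 28620 s = 120547.4 Mb = 15.068 GB.
Ratio: 26.516 / 15.068 = 1.760.

1.76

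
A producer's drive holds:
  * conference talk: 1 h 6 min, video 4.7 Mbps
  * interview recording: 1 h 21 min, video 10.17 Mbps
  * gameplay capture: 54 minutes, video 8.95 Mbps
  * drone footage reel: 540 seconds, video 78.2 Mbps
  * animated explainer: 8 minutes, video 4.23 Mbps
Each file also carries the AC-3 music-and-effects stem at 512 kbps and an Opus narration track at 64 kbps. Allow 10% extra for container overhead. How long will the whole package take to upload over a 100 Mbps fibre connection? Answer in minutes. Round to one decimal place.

Audio total: 512 + 64 = 576 kbps = 0.576 Mbps.
conference talk: 5.276 Mbps × 3960 s × 1.10 = 22982.3 Mb
interview recording: 10.746 Mbps × 4860 s × 1.10 = 57448.1 Mb
gameplay capture: 9.526 Mbps × 3240 s × 1.10 = 33950.7 Mb
drone footage reel: 78.776 Mbps × 540 s × 1.10 = 46792.9 Mb
animated explainer: 4.806 Mbps × 480 s × 1.10 = 2537.6 Mb
Total: 163711.5 Mb = 20463.9 MB.
At 100 Mbps: 163711.5 / 100 = 1637 s ≈ 27.3 minutes.

27.3 minutes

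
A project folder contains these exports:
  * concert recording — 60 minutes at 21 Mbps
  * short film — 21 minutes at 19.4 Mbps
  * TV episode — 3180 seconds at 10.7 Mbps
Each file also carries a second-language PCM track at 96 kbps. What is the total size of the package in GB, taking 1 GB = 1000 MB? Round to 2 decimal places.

Audio: 96 kbps = 0.096 Mbps.
concert recording: 21.096 Mbps × 3600 s = 75945.6 Mb
short film: 19.496 Mbps × 1260 s = 24565.0 Mb
TV episode: 10.796 Mbps × 3180 s = 34331.3 Mb
Total: 134841.8 Mb = 16855.2 MB.
= 16.86 GB.

16.86 GB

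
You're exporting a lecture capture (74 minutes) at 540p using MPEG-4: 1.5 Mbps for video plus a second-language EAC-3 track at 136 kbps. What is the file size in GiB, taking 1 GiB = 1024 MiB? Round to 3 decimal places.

74 min = 4440 s
Audio: 136 kbps = 0.136 Mbps.
Total bitrate: 1.5 + 0.136 = 1.636 Mbps.
Stream data: 1.636 Mbps × 4440 s = 7263.8 Mb.
7,264 Mb = 907,980,000 bytes ÷ 1,073,741,824 = 0.8456 GiB.

0.846 GiB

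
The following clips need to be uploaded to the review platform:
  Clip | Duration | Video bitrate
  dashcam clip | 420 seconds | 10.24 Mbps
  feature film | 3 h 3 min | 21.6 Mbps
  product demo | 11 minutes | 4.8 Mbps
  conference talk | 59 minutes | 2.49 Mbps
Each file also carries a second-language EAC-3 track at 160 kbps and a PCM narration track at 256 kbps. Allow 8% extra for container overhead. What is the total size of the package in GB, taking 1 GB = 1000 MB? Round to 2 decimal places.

Audio total: 160 + 256 = 416 kbps = 0.416 Mbps.
dashcam clip: 10.656 Mbps × 420 s × 1.08 = 4833.6 Mb
feature film: 22.016 Mbps × 10980 s × 1.08 = 261074.5 Mb
product demo: 5.216 Mbps × 660 s × 1.08 = 3718.0 Mb
conference talk: 2.906 Mbps × 3540 s × 1.08 = 11110.2 Mb
Total: 280736.3 Mb = 35092.0 MB.
= 35.09 GB.

35.09 GB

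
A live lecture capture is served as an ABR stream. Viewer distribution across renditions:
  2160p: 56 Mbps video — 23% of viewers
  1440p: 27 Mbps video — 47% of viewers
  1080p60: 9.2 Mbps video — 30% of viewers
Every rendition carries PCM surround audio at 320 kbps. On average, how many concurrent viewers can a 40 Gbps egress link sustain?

1396

Audio: 320 kbps = 0.320 Mbps.
Average per-viewer bitrate: 0.23×56.320 + 0.47×27.320 + 0.30×9.520 = 28.650 Mbps.
40 Gbps = 40,000 Mbps; 40,000 / 28.650 = 1396.16 → 1396.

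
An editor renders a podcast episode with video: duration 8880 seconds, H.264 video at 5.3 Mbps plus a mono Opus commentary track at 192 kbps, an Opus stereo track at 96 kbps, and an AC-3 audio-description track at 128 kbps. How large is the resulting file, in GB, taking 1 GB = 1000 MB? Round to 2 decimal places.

Audio total: 192 + 96 + 128 = 416 kbps = 0.416 Mbps.
Total bitrate: 5.3 + 0.416 = 5.716 Mbps.
Stream data: 5.716 Mbps × 8880 s = 50758.1 Mb.
50,758 Mb ÷ 8 = 6,345 MB → 6.345 GB.

6.34 GB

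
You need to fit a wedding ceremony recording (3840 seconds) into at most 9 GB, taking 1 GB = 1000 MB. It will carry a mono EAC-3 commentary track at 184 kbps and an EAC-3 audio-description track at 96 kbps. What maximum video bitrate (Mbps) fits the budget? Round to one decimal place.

18.5 Mbps

Budget: 9 GB = 72000.0 Mb.
Total bitrate budget: 72000.0 Mb / 3840 s = 18.750 Mbps.
Audio total: 184 + 96 = 280 kbps = 0.280 Mbps.
Video: 18.750 − 0.280 = 18.470 Mbps.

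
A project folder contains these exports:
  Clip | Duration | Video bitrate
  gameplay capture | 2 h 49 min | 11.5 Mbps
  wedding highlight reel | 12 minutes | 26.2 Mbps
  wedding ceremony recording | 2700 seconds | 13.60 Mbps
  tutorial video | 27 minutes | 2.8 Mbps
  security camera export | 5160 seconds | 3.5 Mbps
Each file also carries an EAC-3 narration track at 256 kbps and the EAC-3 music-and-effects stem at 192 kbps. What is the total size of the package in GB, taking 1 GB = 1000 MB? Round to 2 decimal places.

Audio total: 256 + 192 = 448 kbps = 0.448 Mbps.
gameplay capture: 11.948 Mbps × 10140 s = 121152.7 Mb
wedding highlight reel: 26.648 Mbps × 720 s = 19186.6 Mb
wedding ceremony recording: 14.048 Mbps × 2700 s = 37929.6 Mb
tutorial video: 3.248 Mbps × 1620 s = 5261.8 Mb
security camera export: 3.948 Mbps × 5160 s = 20371.7 Mb
Total: 203902.3 Mb = 25487.8 MB.
= 25.49 GB.

25.49 GB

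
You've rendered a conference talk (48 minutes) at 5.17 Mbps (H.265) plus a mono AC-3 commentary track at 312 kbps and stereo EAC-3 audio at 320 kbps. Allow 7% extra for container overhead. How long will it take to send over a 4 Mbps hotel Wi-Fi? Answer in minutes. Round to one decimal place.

48 min = 2880 s
Audio total: 312 + 320 = 632 kbps = 0.632 Mbps.
Total bitrate: 5.802 Mbps.
File: 5.802 Mbps × 2880 s = 16709.8 Mb.
With 7% container overhead: ×1.07. → 17879.4 Mb.
At 4 Mbps: 17879.4 / 4 = 4469.9 s ≈ 74.5 minutes.

74.5 minutes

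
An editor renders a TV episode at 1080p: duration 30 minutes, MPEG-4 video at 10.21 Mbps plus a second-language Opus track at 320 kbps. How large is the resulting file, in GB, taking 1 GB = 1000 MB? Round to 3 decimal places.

30 min = 1800 s
Audio: 320 kbps = 0.320 Mbps.
Total bitrate: 10.21 + 0.320 = 10.530 Mbps.
Stream data: 10.530 Mbps × 1800 s = 18954.0 Mb.
18,954 Mb ÷ 8 = 2,369 MB → 2.369 GB.

2.369 GB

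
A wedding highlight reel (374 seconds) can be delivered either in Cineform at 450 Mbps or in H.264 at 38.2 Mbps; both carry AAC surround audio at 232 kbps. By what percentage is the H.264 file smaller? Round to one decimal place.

91.5%

Audio: 232 kbps = 0.232 Mbps.
Cineform: 450.232 Mbps × 374 s = 168386.8 Mb = 19.603 GiB.
H.264: 38.432 Mbps × 374 s = 14373.6 Mb = 1.673 GiB.
Reduction: (1 − 1.673/19.603) × 100 = 91.46%.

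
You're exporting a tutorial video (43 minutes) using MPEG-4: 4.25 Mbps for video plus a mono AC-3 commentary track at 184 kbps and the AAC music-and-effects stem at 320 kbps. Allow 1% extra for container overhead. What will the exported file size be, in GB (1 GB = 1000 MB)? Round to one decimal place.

1.5 GB

43 min = 2580 s
Audio total: 184 + 320 = 504 kbps = 0.504 Mbps.
Total bitrate: 4.25 + 0.504 = 4.754 Mbps.
Stream data: 4.754 Mbps × 2580 s = 12265.3 Mb.
With 1% container overhead: ×1.01.
12,388 Mb ÷ 8 = 1,548 MB → 1.548 GB.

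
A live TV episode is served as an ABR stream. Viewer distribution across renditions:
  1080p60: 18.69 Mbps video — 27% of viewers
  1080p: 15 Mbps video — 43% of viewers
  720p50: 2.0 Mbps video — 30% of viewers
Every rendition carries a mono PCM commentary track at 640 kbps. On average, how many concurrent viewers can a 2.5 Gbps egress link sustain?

Audio: 640 kbps = 0.640 Mbps.
Average per-viewer bitrate: 0.27×19.330 + 0.43×15.640 + 0.30×2.640 = 12.736 Mbps.
2.5 Gbps = 2,500 Mbps; 2,500 / 12.736 = 196.29 → 196.

196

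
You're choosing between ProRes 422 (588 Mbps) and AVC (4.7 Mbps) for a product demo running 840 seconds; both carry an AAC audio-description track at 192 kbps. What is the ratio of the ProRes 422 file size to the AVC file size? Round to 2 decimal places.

120.24

Audio: 192 kbps = 0.192 Mbps.
ProRes 422: 588.192 Mbps × 840 s = 494081.3 Mb = 57.519 GiB.
AVC: 4.892 Mbps × 840 s = 4109.3 Mb = 0.478 GiB.
Ratio: 57.519 / 0.478 = 120.235.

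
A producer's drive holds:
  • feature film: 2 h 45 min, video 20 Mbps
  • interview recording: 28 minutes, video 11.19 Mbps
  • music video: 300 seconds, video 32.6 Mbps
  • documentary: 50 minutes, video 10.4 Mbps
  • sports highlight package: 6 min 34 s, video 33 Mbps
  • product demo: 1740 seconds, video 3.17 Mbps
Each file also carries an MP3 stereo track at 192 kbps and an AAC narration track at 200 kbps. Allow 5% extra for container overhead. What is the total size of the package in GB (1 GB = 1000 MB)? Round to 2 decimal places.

Audio total: 192 + 200 = 392 kbps = 0.392 Mbps.
feature film: 20.392 Mbps × 9900 s × 1.05 = 211974.8 Mb
interview recording: 11.582 Mbps × 1680 s × 1.05 = 20430.6 Mb
music video: 32.992 Mbps × 300 s × 1.05 = 10392.5 Mb
documentary: 10.792 Mbps × 3000 s × 1.05 = 33994.8 Mb
sports highlight package: 33.392 Mbps × 394 s × 1.05 = 13814.3 Mb
product demo: 3.562 Mbps × 1740 s × 1.05 = 6507.8 Mb
Total: 297114.8 Mb = 37139.4 MB.
= 37.14 GB.

37.14 GB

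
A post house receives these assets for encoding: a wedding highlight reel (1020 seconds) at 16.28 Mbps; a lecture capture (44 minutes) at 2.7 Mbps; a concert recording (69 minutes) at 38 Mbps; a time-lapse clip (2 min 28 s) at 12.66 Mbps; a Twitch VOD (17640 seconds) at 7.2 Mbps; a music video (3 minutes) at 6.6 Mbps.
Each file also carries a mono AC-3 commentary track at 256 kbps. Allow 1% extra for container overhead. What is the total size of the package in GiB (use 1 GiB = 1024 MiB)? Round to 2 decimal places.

37.36 GiB

Audio: 256 kbps = 0.256 Mbps.
wedding highlight reel: 16.536 Mbps × 1020 s × 1.01 = 17035.4 Mb
lecture capture: 2.956 Mbps × 2640 s × 1.01 = 7881.9 Mb
concert recording: 38.256 Mbps × 4140 s × 1.01 = 159963.6 Mb
time-lapse clip: 12.916 Mbps × 148 s × 1.01 = 1930.7 Mb
Twitch VOD: 7.456 Mbps × 17640 s × 1.01 = 132839.1 Mb
music video: 6.856 Mbps × 180 s × 1.01 = 1246.4 Mb
Total: 320897.1 Mb = 40112.1 MB.
= 37.36 GiB.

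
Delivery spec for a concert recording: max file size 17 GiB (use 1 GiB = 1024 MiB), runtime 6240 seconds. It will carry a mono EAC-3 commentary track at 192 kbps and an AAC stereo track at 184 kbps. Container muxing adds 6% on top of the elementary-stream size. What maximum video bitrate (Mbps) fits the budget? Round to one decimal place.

Budget: 17 GiB = 146028.9 Mb.
Stream payload after overhead: 146028.9 / 1.06 = 137763.1 Mb.
Total bitrate budget: 137763.1 Mb / 6240 s = 22.077 Mbps.
Audio total: 192 + 184 = 376 kbps = 0.376 Mbps.
Video: 22.077 − 0.376 = 21.701 Mbps.

21.7 Mbps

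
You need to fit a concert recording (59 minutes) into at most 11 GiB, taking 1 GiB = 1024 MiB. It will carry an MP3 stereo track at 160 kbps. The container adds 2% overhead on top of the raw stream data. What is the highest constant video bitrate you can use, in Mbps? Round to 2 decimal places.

26.01 Mbps

Budget: 11 GiB = 94489.3 Mb.
Stream payload after overhead: 94489.3 / 1.02 = 92636.5 Mb.
59 min = 3540 s
Total bitrate budget: 92636.5 Mb / 3540 s = 26.169 Mbps.
Audio: 160 kbps = 0.160 Mbps.
Video: 26.169 − 0.160 = 26.009 Mbps.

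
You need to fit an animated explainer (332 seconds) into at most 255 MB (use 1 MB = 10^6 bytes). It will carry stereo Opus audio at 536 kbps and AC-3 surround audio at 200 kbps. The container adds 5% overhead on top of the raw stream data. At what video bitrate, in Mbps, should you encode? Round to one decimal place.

5.1 Mbps

Budget: 255 MB = 2040.0 Mb.
Stream payload after overhead: 2040.0 / 1.05 = 1942.9 Mb.
Total bitrate budget: 1942.9 Mb / 332 s = 5.852 Mbps.
Audio total: 536 + 200 = 736 kbps = 0.736 Mbps.
Video: 5.852 − 0.736 = 5.116 Mbps.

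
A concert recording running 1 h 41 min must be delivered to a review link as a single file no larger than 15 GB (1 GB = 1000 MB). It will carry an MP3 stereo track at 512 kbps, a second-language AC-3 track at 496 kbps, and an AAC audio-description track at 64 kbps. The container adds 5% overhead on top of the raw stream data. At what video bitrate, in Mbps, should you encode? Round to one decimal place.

Budget: 15 GB = 120000.0 Mb.
Stream payload after overhead: 120000.0 / 1.05 = 114285.7 Mb.
1 h 41 min = 101 min = 6060 s
Total bitrate budget: 114285.7 Mb / 6060 s = 18.859 Mbps.
Audio total: 512 + 496 + 64 = 1072 kbps = 1.072 Mbps.
Video: 18.859 − 1.072 = 17.787 Mbps.

17.8 Mbps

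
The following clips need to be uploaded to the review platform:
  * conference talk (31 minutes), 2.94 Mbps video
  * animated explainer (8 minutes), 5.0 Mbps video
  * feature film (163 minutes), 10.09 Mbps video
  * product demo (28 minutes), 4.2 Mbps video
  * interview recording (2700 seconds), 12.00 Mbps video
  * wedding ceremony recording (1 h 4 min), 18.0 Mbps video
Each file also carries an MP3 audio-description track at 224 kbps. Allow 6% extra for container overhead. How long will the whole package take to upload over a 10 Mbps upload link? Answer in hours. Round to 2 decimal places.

6.47 hours

Audio: 224 kbps = 0.224 Mbps.
conference talk: 3.164 Mbps × 1860 s × 1.06 = 6238.1 Mb
animated explainer: 5.224 Mbps × 480 s × 1.06 = 2658.0 Mb
feature film: 10.314 Mbps × 9780 s × 1.06 = 106923.2 Mb
product demo: 4.424 Mbps × 1680 s × 1.06 = 7878.3 Mb
interview recording: 12.224 Mbps × 2700 s × 1.06 = 34985.1 Mb
wedding ceremony recording: 18.224 Mbps × 3840 s × 1.06 = 74179.0 Mb
Total: 232861.6 Mb = 29107.7 MB.
At 10 Mbps: 232861.6 / 10 = 23286 s ≈ 6.47 hours.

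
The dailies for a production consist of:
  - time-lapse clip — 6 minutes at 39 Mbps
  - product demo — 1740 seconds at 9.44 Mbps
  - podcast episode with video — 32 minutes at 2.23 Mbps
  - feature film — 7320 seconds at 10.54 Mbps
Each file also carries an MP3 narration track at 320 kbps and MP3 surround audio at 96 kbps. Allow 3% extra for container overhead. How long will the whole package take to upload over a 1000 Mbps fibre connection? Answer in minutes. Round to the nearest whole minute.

2 minutes

Audio total: 320 + 96 = 416 kbps = 0.416 Mbps.
time-lapse clip: 39.416 Mbps × 360 s × 1.03 = 14615.5 Mb
product demo: 9.856 Mbps × 1740 s × 1.03 = 17663.9 Mb
podcast episode with video: 2.646 Mbps × 1920 s × 1.03 = 5232.7 Mb
feature film: 10.956 Mbps × 7320 s × 1.03 = 82603.9 Mb
Total: 120116.0 Mb = 15014.5 MB.
At 1000 Mbps: 120116.0 / 1000 = 120 s ≈ 2 minutes.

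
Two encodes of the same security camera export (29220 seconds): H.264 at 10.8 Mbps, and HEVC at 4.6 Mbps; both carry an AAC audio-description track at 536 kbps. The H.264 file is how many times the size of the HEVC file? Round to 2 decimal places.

2.21

Audio: 536 kbps = 0.536 Mbps.
H.264: 11.336 Mbps × 29220 s = 331237.9 Mb = 41.405 GB.
HEVC: 5.136 Mbps × 29220 s = 150073.9 Mb = 18.759 GB.
Ratio: 41.405 / 18.759 = 2.207.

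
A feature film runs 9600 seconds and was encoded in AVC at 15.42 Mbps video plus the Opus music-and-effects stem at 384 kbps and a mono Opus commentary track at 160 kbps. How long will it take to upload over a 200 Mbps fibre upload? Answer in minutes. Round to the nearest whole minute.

Audio total: 384 + 160 = 544 kbps = 0.544 Mbps.
Total bitrate: 15.964 Mbps.
File: 15.964 Mbps × 9600 s = 153254.4 Mb.
At 200 Mbps: 153254.4 / 200 = 766.3 s ≈ 12.8 minutes.

13 minutes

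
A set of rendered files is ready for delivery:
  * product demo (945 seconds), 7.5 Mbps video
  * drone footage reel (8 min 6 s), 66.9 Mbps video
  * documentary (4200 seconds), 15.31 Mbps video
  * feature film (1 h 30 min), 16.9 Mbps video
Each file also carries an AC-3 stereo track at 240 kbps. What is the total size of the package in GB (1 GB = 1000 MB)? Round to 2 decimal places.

24.73 GB

Audio: 240 kbps = 0.240 Mbps.
product demo: 7.740 Mbps × 945 s = 7314.3 Mb
drone footage reel: 67.140 Mbps × 486 s = 32630.0 Mb
documentary: 15.550 Mbps × 4200 s = 65310.0 Mb
feature film: 17.140 Mbps × 5400 s = 92556.0 Mb
Total: 197810.3 Mb = 24726.3 MB.
= 24.73 GB.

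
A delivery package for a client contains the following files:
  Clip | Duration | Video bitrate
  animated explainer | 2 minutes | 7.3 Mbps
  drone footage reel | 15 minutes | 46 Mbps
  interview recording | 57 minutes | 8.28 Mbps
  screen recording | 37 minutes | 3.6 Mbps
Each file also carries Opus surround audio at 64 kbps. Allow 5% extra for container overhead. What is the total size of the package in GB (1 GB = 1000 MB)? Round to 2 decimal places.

10.37 GB

Audio: 64 kbps = 0.064 Mbps.
animated explainer: 7.364 Mbps × 120 s × 1.05 = 927.9 Mb
drone footage reel: 46.064 Mbps × 900 s × 1.05 = 43530.5 Mb
interview recording: 8.344 Mbps × 3420 s × 1.05 = 29963.3 Mb
screen recording: 3.664 Mbps × 2220 s × 1.05 = 8540.8 Mb
Total: 82962.4 Mb = 10370.3 MB.
= 10.37 GB.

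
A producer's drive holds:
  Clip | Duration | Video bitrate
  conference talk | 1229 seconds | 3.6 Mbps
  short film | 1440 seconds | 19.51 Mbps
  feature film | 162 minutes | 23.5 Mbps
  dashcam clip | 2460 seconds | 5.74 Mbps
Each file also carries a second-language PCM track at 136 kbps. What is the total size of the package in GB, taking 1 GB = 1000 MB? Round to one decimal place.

34.6 GB

Audio: 136 kbps = 0.136 Mbps.
conference talk: 3.736 Mbps × 1229 s = 4591.5 Mb
short film: 19.646 Mbps × 1440 s = 28290.2 Mb
feature film: 23.636 Mbps × 9720 s = 229741.9 Mb
dashcam clip: 5.876 Mbps × 2460 s = 14455.0 Mb
Total: 277078.7 Mb = 34634.8 MB.
= 34.63 GB.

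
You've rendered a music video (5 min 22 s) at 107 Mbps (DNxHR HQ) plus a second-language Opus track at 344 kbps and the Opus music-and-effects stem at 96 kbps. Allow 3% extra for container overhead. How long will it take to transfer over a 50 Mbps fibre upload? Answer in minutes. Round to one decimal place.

5 min 22 s = 322 s
Audio total: 344 + 96 = 440 kbps = 0.440 Mbps.
Total bitrate: 107.440 Mbps.
File: 107.440 Mbps × 322 s = 34595.7 Mb.
With 3% container overhead: ×1.03. → 35633.6 Mb.
At 50 Mbps: 35633.6 / 50 = 712.7 s ≈ 11.9 minutes.

11.9 minutes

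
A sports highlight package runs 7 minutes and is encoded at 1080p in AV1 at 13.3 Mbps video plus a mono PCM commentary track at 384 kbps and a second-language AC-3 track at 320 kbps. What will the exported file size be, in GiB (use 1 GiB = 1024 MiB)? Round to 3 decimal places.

7 min = 420 s
Audio total: 384 + 320 = 704 kbps = 0.704 Mbps.
Total bitrate: 13.3 + 0.704 = 14.004 Mbps.
Stream data: 14.004 Mbps × 420 s = 5881.7 Mb.
5,882 Mb = 735,210,000 bytes ÷ 1,073,741,824 = 0.6847 GiB.

0.685 GiB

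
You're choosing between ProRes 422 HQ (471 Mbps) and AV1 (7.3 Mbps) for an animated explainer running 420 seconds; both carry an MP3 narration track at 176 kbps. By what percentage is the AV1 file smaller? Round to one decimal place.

98.4%

Audio: 176 kbps = 0.176 Mbps.
ProRes 422 HQ: 471.176 Mbps × 420 s = 197893.9 Mb = 23.038 GiB.
AV1: 7.476 Mbps × 420 s = 3139.9 Mb = 0.366 GiB.
Reduction: (1 − 0.366/23.038) × 100 = 98.41%.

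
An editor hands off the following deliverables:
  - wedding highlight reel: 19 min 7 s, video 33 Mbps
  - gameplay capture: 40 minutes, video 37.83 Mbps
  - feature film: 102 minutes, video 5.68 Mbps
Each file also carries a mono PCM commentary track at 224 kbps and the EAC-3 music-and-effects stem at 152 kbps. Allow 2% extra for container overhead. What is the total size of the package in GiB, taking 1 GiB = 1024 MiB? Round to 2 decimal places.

Audio total: 224 + 152 = 376 kbps = 0.376 Mbps.
wedding highlight reel: 33.376 Mbps × 1147 s × 1.02 = 39047.9 Mb
gameplay capture: 38.206 Mbps × 2400 s × 1.02 = 93528.3 Mb
feature film: 6.056 Mbps × 6120 s × 1.02 = 37804.0 Mb
Total: 170380.2 Mb = 21297.5 MB.
= 19.83 GiB.

19.83 GiB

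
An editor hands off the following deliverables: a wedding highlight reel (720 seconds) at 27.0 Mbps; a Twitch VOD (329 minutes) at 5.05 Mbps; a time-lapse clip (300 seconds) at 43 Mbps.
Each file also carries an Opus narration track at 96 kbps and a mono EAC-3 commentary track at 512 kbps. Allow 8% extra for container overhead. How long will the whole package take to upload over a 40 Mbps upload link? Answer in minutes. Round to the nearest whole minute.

Audio total: 96 + 512 = 608 kbps = 0.608 Mbps.
wedding highlight reel: 27.608 Mbps × 720 s × 1.08 = 21468.0 Mb
Twitch VOD: 5.658 Mbps × 19740 s × 1.08 = 120624.0 Mb
time-lapse clip: 43.608 Mbps × 300 s × 1.08 = 14129.0 Mb
Total: 156221.0 Mb = 19527.6 MB.
At 40 Mbps: 156221.0 / 40 = 3906 s ≈ 65.1 minutes.

65 minutes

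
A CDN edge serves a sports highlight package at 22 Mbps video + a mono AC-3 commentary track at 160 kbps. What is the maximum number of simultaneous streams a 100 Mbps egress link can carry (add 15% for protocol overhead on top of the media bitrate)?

3

Audio: 160 kbps = 0.160 Mbps.
Per-viewer media rate: 22.160 Mbps.
On the wire with 15% overhead: 25.484 Mbps.
100 Mbps = 100.0 Mbps; 100.0 / 25.484 = 3.92 → 3 viewers.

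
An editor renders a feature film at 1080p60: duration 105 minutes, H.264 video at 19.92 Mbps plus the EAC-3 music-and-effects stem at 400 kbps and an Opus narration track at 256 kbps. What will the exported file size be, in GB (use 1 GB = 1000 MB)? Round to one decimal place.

16.2 GB

105 min = 6300 s
Audio total: 400 + 256 = 656 kbps = 0.656 Mbps.
Total bitrate: 19.92 + 0.656 = 20.576 Mbps.
Stream data: 20.576 Mbps × 6300 s = 129628.8 Mb.
129,629 Mb ÷ 8 = 16,204 MB → 16.20 GB.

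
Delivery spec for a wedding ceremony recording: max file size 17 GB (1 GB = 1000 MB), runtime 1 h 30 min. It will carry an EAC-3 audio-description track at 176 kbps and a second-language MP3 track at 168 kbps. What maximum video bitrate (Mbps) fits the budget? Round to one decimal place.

24.8 Mbps

Budget: 17 GB = 136000.0 Mb.
1 h 30 min = 90 min = 5400 s
Total bitrate budget: 136000.0 Mb / 5400 s = 25.185 Mbps.
Audio total: 176 + 168 = 344 kbps = 0.344 Mbps.
Video: 25.185 − 0.344 = 24.841 Mbps.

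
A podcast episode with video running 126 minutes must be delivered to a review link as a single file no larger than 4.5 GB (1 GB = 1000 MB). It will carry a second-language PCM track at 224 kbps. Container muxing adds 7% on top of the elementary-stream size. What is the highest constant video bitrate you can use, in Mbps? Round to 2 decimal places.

Budget: 4.5 GB = 36000.0 Mb.
Stream payload after overhead: 36000.0 / 1.07 = 33644.9 Mb.
126 min = 7560 s
Total bitrate budget: 33644.9 Mb / 7560 s = 4.450 Mbps.
Audio: 224 kbps = 0.224 Mbps.
Video: 4.450 − 0.224 = 4.226 Mbps.

4.23 Mbps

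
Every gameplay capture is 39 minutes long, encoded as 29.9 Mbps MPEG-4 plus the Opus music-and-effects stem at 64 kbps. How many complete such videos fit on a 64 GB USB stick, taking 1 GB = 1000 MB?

7

39 min = 2340 s
Audio: 64 kbps = 0.064 Mbps.
Total bitrate: 29.964 Mbps.
Per item: 29.964 Mbps × 2340 s = 70,116 Mb = 8,764 MB.
Capacity: 64 GB = 512,000 Mb; 7.30 items → 7 complete.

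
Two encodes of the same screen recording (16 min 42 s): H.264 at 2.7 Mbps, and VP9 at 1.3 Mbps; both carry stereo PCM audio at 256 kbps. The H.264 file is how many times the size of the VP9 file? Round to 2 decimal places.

1.90

16 min 42 s = 1002 s
Audio: 256 kbps = 0.256 Mbps.
H.264: 2.956 Mbps × 1002 s = 2961.9 Mb = 370.239 MB.
VP9: 1.556 Mbps × 1002 s = 1559.1 Mb = 194.889 MB.
Ratio: 370.239 / 194.889 = 1.900.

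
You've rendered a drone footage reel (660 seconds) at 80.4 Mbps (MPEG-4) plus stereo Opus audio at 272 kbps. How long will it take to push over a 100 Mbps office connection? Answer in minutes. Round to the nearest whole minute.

Audio: 272 kbps = 0.272 Mbps.
Total bitrate: 80.672 Mbps.
File: 80.672 Mbps × 660 s = 53243.5 Mb.
At 100 Mbps: 53243.5 / 100 = 532.4 s ≈ 8.87 minutes.

9 minutes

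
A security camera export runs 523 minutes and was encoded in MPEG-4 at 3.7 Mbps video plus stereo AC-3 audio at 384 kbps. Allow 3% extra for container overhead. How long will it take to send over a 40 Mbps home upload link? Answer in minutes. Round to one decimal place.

55.0 minutes

523 min = 31380 s
Audio: 384 kbps = 0.384 Mbps.
Total bitrate: 4.084 Mbps.
File: 4.084 Mbps × 31380 s = 128155.9 Mb.
With 3% container overhead: ×1.03. → 132000.6 Mb.
At 40 Mbps: 132000.6 / 40 = 3300.0 s ≈ 55 minutes.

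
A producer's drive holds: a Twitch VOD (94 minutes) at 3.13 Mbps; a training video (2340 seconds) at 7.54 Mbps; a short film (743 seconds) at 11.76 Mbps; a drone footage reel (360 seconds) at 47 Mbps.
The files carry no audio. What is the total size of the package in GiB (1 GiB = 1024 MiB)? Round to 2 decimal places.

7.10 GiB

Twitch VOD: 3.130 Mbps × 5640 s = 17653.2 Mb
training video: 7.540 Mbps × 2340 s = 17643.6 Mb
short film: 11.760 Mbps × 743 s = 8737.7 Mb
drone footage reel: 47.000 Mbps × 360 s = 16920.0 Mb
Total: 60954.5 Mb = 7619.3 MB.
= 7.096 GiB.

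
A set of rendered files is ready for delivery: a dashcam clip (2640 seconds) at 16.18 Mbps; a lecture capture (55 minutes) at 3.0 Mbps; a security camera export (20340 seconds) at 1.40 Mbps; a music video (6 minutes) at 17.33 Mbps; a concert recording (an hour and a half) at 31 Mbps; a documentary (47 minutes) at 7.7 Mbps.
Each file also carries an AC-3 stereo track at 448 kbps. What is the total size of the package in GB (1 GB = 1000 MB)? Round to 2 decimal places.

36.51 GB

Audio: 448 kbps = 0.448 Mbps.
dashcam clip: 16.628 Mbps × 2640 s = 43897.9 Mb
lecture capture: 3.448 Mbps × 3300 s = 11378.4 Mb
security camera export: 1.848 Mbps × 20340 s = 37588.3 Mb
music video: 17.778 Mbps × 360 s = 6400.1 Mb
concert recording: 31.448 Mbps × 5400 s = 169819.2 Mb
documentary: 8.148 Mbps × 2820 s = 22977.4 Mb
Total: 292061.3 Mb = 36507.7 MB.
= 36.51 GB.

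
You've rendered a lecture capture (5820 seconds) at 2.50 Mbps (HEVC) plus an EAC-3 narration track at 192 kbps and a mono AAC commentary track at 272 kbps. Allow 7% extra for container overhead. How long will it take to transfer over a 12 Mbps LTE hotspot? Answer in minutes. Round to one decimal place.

25.6 minutes

Audio total: 192 + 272 = 464 kbps = 0.464 Mbps.
Total bitrate: 2.964 Mbps.
File: 2.964 Mbps × 5820 s = 17250.5 Mb.
With 7% container overhead: ×1.07. → 18458.0 Mb.
At 12 Mbps: 18458.0 / 12 = 1538.2 s ≈ 25.6 minutes.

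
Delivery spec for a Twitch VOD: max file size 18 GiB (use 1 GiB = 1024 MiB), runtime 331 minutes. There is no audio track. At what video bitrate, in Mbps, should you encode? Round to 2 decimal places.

Budget: 18 GiB = 154618.8 Mb.
331 min = 19860 s
Total bitrate budget: 154618.8 Mb / 19860 s = 7.785 Mbps.

7.79 Mbps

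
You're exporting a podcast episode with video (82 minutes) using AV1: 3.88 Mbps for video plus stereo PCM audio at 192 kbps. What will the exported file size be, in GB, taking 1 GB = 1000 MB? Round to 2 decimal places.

82 min = 4920 s
Audio: 192 kbps = 0.192 Mbps.
Total bitrate: 3.88 + 0.192 = 4.072 Mbps.
Stream data: 4.072 Mbps × 4920 s = 20034.2 Mb.
20,034 Mb ÷ 8 = 2,504 MB → 2.504 GB.

2.50 GB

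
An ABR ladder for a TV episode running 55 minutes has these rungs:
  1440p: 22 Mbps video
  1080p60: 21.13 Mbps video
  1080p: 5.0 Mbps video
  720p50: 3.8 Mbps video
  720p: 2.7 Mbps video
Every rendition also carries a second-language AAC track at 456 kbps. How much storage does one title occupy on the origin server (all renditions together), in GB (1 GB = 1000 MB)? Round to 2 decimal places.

23.48 GB

55 min = 3300 s
Audio: 456 kbps = 0.456 Mbps.
Sum of rendition bitrates: (22+0.456) + (21.13+0.456) + (5.0+0.456) + (3.8+0.456) + (2.7+0.456) = 56.910 Mbps.
× 3300 s = 187,803 Mb = 23,475 MB = 23.48 GB.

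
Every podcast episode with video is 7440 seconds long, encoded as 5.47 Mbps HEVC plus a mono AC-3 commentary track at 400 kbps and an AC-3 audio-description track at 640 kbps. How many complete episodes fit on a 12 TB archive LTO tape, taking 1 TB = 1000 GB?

Audio total: 400 + 640 = 1040 kbps = 1.040 Mbps.
Total bitrate: 6.510 Mbps.
Per item: 6.510 Mbps × 7440 s = 48,434 Mb = 6,054 MB.
Capacity: 12 TB = 96,000,000 Mb; 1982.06 items → 1982 complete.

1982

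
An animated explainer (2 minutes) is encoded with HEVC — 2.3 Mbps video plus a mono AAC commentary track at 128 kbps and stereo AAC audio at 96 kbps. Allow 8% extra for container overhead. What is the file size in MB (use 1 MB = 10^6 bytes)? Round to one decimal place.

40.9 MB

2 min = 120 s
Audio total: 128 + 96 = 224 kbps = 0.224 Mbps.
Total bitrate: 2.3 + 0.224 = 2.524 Mbps.
Stream data: 2.524 Mbps × 120 s = 302.9 Mb.
With 8% container overhead: ×1.08.
327.1 Mb ÷ 8 = 40.89 MB → 40.89 MB.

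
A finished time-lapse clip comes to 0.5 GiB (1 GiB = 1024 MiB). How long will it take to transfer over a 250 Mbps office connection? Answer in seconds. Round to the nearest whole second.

File: 0.5 GiB = 4295.0 Mb.
At 250 Mbps: 4295.0 / 250 = 17.2 s ≈ 17.2 seconds.

17 seconds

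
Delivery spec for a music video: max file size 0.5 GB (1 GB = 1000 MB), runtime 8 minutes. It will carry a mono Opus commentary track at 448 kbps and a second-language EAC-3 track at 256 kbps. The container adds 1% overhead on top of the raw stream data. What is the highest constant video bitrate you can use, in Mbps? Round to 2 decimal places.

Budget: 0.5 GB = 4000.0 Mb.
Stream payload after overhead: 4000.0 / 1.01 = 3960.4 Mb.
8 min = 480 s
Total bitrate budget: 3960.4 Mb / 480 s = 8.251 Mbps.
Audio total: 448 + 256 = 704 kbps = 0.704 Mbps.
Video: 8.251 − 0.704 = 7.547 Mbps.

7.55 Mbps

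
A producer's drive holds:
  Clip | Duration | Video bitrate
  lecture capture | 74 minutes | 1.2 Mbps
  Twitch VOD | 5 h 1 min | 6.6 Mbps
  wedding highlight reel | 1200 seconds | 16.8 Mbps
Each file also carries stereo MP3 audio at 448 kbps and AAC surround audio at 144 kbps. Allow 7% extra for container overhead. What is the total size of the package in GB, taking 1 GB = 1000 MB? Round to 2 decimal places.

Audio total: 448 + 144 = 592 kbps = 0.592 Mbps.
lecture capture: 1.792 Mbps × 4440 s × 1.07 = 8513.4 Mb
Twitch VOD: 7.192 Mbps × 18060 s × 1.07 = 138979.6 Mb
wedding highlight reel: 17.392 Mbps × 1200 s × 1.07 = 22331.3 Mb
Total: 169824.4 Mb = 21228.1 MB.
= 21.23 GB.

21.23 GB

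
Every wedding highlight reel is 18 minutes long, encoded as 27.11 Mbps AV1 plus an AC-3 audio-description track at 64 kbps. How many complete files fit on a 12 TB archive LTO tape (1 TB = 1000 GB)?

18 min = 1080 s
Audio: 64 kbps = 0.064 Mbps.
Total bitrate: 27.174 Mbps.
Per item: 27.174 Mbps × 1080 s = 29,348 Mb = 3,668 MB.
Capacity: 12 TB = 96,000,000 Mb; 3271.10 items → 3271 complete.

3271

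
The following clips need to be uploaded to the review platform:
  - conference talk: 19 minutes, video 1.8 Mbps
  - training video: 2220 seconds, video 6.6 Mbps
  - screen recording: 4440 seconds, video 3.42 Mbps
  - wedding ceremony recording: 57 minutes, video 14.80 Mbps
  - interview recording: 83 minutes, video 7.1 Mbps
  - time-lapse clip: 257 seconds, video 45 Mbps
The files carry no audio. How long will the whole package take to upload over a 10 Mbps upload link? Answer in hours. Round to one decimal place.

conference talk: 1.800 Mbps × 1140 s = 2052.0 Mb
training video: 6.600 Mbps × 2220 s = 14652.0 Mb
screen recording: 3.420 Mbps × 4440 s = 15184.8 Mb
wedding ceremony recording: 14.800 Mbps × 3420 s = 50616.0 Mb
interview recording: 7.100 Mbps × 4980 s = 35358.0 Mb
time-lapse clip: 45.000 Mbps × 257 s = 11565.0 Mb
Total: 129427.8 Mb = 16178.5 MB.
At 10 Mbps: 129427.8 / 10 = 12943 s ≈ 3.6 hours.

3.6 hours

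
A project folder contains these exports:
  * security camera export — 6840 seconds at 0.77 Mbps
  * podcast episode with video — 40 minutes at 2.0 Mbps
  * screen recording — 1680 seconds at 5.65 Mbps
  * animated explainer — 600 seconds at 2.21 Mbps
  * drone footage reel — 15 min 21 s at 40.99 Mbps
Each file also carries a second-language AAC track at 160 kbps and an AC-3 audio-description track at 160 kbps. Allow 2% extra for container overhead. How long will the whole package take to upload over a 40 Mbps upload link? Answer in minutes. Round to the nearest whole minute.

Audio total: 160 + 160 = 320 kbps = 0.320 Mbps.
security camera export: 1.090 Mbps × 6840 s × 1.02 = 7604.7 Mb
podcast episode with video: 2.320 Mbps × 2400 s × 1.02 = 5679.4 Mb
screen recording: 5.970 Mbps × 1680 s × 1.02 = 10230.2 Mb
animated explainer: 2.530 Mbps × 600 s × 1.02 = 1548.4 Mb
drone footage reel: 41.310 Mbps × 921 s × 1.02 = 38807.4 Mb
Total: 63870.1 Mb = 7983.8 MB.
At 40 Mbps: 63870.1 / 40 = 1597 s ≈ 26.6 minutes.

27 minutes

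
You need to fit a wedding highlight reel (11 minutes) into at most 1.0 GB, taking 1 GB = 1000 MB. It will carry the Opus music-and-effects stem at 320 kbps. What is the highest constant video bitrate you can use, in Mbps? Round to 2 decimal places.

Budget: 1.0 GB = 8000.0 Mb.
11 min = 660 s
Total bitrate budget: 8000.0 Mb / 660 s = 12.121 Mbps.
Audio: 320 kbps = 0.320 Mbps.
Video: 12.121 − 0.320 = 11.801 Mbps.

11.80 Mbps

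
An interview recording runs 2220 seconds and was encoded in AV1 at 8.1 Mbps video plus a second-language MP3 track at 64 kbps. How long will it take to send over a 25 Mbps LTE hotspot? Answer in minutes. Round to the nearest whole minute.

Audio: 64 kbps = 0.064 Mbps.
Total bitrate: 8.164 Mbps.
File: 8.164 Mbps × 2220 s = 18124.1 Mb.
At 25 Mbps: 18124.1 / 25 = 725.0 s ≈ 12.1 minutes.

12 minutes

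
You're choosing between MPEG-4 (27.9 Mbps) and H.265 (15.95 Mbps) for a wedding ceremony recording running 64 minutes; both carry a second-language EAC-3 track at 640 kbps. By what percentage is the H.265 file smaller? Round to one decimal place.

41.9%

64 min = 3840 s
Audio: 640 kbps = 0.640 Mbps.
MPEG-4: 28.540 Mbps × 3840 s = 109593.6 Mb = 13.699 GB.
H.265: 16.590 Mbps × 3840 s = 63705.6 Mb = 7.963 GB.
Reduction: (1 − 7.963/13.699) × 100 = 41.87%.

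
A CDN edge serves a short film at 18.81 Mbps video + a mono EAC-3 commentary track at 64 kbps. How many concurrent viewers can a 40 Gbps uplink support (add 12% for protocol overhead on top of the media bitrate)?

1892

Audio: 64 kbps = 0.064 Mbps.
Per-viewer media rate: 18.874 Mbps.
On the wire with 12% overhead: 21.139 Mbps.
40 Gbps = 40,000 Mbps; 40,000 / 21.139 = 1892.25 → 1892 viewers.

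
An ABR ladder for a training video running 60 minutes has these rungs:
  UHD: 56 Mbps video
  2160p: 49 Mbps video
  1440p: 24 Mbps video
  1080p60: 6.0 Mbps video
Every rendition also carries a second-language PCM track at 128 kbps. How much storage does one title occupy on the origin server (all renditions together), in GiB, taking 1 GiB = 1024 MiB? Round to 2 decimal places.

60 min = 3600 s
Audio: 128 kbps = 0.128 Mbps.
Sum of rendition bitrates: (56+0.128) + (49+0.128) + (24+0.128) + (6.0+0.128) = 135.512 Mbps.
× 3600 s = 487,843 Mb = 60,980 MB = 56.79 GiB.

56.79 GiB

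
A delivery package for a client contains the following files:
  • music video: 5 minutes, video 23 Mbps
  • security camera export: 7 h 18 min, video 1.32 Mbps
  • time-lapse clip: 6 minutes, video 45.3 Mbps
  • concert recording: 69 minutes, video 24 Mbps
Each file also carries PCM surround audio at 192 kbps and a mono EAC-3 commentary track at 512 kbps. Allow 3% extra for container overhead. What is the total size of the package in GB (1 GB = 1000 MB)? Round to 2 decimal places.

Audio total: 192 + 512 = 704 kbps = 0.704 Mbps.
music video: 23.704 Mbps × 300 s × 1.03 = 7324.5 Mb
security camera export: 2.024 Mbps × 26280 s × 1.03 = 54786.4 Mb
time-lapse clip: 46.004 Mbps × 360 s × 1.03 = 17058.3 Mb
concert recording: 24.704 Mbps × 4140 s × 1.03 = 105342.8 Mb
Total: 184512.1 Mb = 23064.0 MB.
= 23.06 GB.

23.06 GB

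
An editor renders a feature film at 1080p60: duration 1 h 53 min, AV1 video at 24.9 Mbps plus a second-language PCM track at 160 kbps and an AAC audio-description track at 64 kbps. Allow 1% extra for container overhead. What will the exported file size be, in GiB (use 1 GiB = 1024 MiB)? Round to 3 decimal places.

1 h 53 min = 113 min = 6780 s
Audio total: 160 + 64 = 224 kbps = 0.224 Mbps.
Total bitrate: 24.9 + 0.224 = 25.124 Mbps.
Stream data: 25.124 Mbps × 6780 s = 170340.7 Mb.
With 1% container overhead: ×1.01.
172,044 Mb = 21,505,515,900 bytes ÷ 1,073,741,824 = 20.03 GiB.

20.029 GiB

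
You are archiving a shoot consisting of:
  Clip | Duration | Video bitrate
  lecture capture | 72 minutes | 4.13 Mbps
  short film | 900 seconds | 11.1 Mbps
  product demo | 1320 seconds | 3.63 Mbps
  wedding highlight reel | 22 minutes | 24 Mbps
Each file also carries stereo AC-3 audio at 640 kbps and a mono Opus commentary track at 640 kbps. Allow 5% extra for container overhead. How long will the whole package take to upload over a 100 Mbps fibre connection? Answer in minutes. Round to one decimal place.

13.0 minutes

Audio total: 640 + 640 = 1280 kbps = 1.280 Mbps.
lecture capture: 5.410 Mbps × 4320 s × 1.05 = 24539.8 Mb
short film: 12.380 Mbps × 900 s × 1.05 = 11699.1 Mb
product demo: 4.910 Mbps × 1320 s × 1.05 = 6805.3 Mb
wedding highlight reel: 25.280 Mbps × 1320 s × 1.05 = 35038.1 Mb
Total: 78082.2 Mb = 9760.3 MB.
At 100 Mbps: 78082.2 / 100 = 781 s ≈ 13 minutes.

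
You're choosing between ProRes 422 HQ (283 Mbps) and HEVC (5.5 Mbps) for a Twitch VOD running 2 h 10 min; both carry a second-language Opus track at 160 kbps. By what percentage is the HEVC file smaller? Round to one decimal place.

2 h 10 min = 130 min = 7800 s
Audio: 160 kbps = 0.160 Mbps.
ProRes 422 HQ: 283.160 Mbps × 7800 s = 2208648.0 Mb = 276.081 GB.
HEVC: 5.660 Mbps × 7800 s = 44148.0 Mb = 5.519 GB.
Reduction: (1 − 5.519/276.081) × 100 = 98.00%.

98.0%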